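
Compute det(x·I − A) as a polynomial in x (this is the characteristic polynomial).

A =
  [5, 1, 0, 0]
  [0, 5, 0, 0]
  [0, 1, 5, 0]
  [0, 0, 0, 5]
x^4 - 20*x^3 + 150*x^2 - 500*x + 625

Expanding det(x·I − A) (e.g. by cofactor expansion or by noting that A is similar to its Jordan form J, which has the same characteristic polynomial as A) gives
  χ_A(x) = x^4 - 20*x^3 + 150*x^2 - 500*x + 625
which factors as (x - 5)^4. The eigenvalues (with algebraic multiplicities) are λ = 5 with multiplicity 4.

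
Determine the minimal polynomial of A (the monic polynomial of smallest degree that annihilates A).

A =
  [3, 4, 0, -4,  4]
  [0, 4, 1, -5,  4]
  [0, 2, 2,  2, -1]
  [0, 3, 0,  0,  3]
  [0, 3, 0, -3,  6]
x^3 - 9*x^2 + 27*x - 27

The characteristic polynomial is χ_A(x) = (x - 3)^5, so the eigenvalues are known. The minimal polynomial is
  m_A(x) = Π_λ (x − λ)^{k_λ}
where k_λ is the size of the *largest* Jordan block for λ (equivalently, the smallest k with (A − λI)^k v = 0 for every generalised eigenvector v of λ).

  λ = 3: largest Jordan block has size 3, contributing (x − 3)^3

So m_A(x) = (x - 3)^3 = x^3 - 9*x^2 + 27*x - 27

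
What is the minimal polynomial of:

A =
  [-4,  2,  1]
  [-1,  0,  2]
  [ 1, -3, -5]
x^3 + 9*x^2 + 27*x + 27

The characteristic polynomial is χ_A(x) = (x + 3)^3, so the eigenvalues are known. The minimal polynomial is
  m_A(x) = Π_λ (x − λ)^{k_λ}
where k_λ is the size of the *largest* Jordan block for λ (equivalently, the smallest k with (A − λI)^k v = 0 for every generalised eigenvector v of λ).

  λ = -3: largest Jordan block has size 3, contributing (x + 3)^3

So m_A(x) = (x + 3)^3 = x^3 + 9*x^2 + 27*x + 27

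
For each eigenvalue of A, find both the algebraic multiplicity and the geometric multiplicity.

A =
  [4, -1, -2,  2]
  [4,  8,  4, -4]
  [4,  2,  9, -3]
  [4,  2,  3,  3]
λ = 6: alg = 4, geom = 2

Step 1 — factor the characteristic polynomial to read off the algebraic multiplicities:
  χ_A(x) = (x - 6)^4

Step 2 — compute geometric multiplicities via the rank-nullity identity g(λ) = n − rank(A − λI):
  rank(A − (6)·I) = 2, so dim ker(A − (6)·I) = n − 2 = 2

Summary:
  λ = 6: algebraic multiplicity = 4, geometric multiplicity = 2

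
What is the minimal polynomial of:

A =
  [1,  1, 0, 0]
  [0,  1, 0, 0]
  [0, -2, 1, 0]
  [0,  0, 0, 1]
x^2 - 2*x + 1

The characteristic polynomial is χ_A(x) = (x - 1)^4, so the eigenvalues are known. The minimal polynomial is
  m_A(x) = Π_λ (x − λ)^{k_λ}
where k_λ is the size of the *largest* Jordan block for λ (equivalently, the smallest k with (A − λI)^k v = 0 for every generalised eigenvector v of λ).

  λ = 1: largest Jordan block has size 2, contributing (x − 1)^2

So m_A(x) = (x - 1)^2 = x^2 - 2*x + 1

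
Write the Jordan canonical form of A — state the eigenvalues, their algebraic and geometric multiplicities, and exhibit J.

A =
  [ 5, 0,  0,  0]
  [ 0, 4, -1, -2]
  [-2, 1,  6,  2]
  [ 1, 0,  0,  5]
J_2(5) ⊕ J_2(5)

The characteristic polynomial is
  det(x·I − A) = x^4 - 20*x^3 + 150*x^2 - 500*x + 625 = (x - 5)^4

Eigenvalues and multiplicities (the geometric multiplicity of λ is n − rank(A − λI), which equals the number of Jordan blocks for λ):
  λ = 5: algebraic multiplicity = 4, geometric multiplicity = 2

Determining the block sizes for each eigenvalue:
  λ = 5: with am = 4 and gm = 2, the partition is not yet determined (e.g. several partitions of 4 into 2 parts exist). Let N = A − (5)·I. Computing rank(N^1) = 2, rank(N^2) = 0; the number of blocks of size ≥ j is rank(N^{j−1}) − rank(N^j), giving [2, 2]. So we have 2 block(s) of size 2 → block sizes [2, 2]

Assembling the blocks gives a Jordan form
J =
  [5, 1, 0, 0]
  [0, 5, 0, 0]
  [0, 0, 5, 1]
  [0, 0, 0, 5]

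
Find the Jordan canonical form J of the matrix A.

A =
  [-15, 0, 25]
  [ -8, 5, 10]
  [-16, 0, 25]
J_2(5) ⊕ J_1(5)

The characteristic polynomial is
  det(x·I − A) = x^3 - 15*x^2 + 75*x - 125 = (x - 5)^3

Eigenvalues and multiplicities (the geometric multiplicity of λ is n − rank(A − λI), which equals the number of Jordan blocks for λ):
  λ = 5: algebraic multiplicity = 3, geometric multiplicity = 2

Determining the block sizes for each eigenvalue:
  λ = 5: 2 blocks summing to 3 forces exactly one block of size 2 and the rest size 1 → block sizes [2, 1]

Assembling the blocks gives a Jordan form
J =
  [5, 1, 0]
  [0, 5, 0]
  [0, 0, 5]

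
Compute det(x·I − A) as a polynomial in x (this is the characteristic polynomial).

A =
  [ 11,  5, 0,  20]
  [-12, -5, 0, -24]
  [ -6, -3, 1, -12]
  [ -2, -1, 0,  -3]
x^4 - 4*x^3 + 6*x^2 - 4*x + 1

Expanding det(x·I − A) (e.g. by cofactor expansion or by noting that A is similar to its Jordan form J, which has the same characteristic polynomial as A) gives
  χ_A(x) = x^4 - 4*x^3 + 6*x^2 - 4*x + 1
which factors as (x - 1)^4. The eigenvalues (with algebraic multiplicities) are λ = 1 with multiplicity 4.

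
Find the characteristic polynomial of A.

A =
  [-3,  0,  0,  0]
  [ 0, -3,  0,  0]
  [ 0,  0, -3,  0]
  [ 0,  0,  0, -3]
x^4 + 12*x^3 + 54*x^2 + 108*x + 81

Expanding det(x·I − A) (e.g. by cofactor expansion or by noting that A is similar to its Jordan form J, which has the same characteristic polynomial as A) gives
  χ_A(x) = x^4 + 12*x^3 + 54*x^2 + 108*x + 81
which factors as (x + 3)^4. The eigenvalues (with algebraic multiplicities) are λ = -3 with multiplicity 4.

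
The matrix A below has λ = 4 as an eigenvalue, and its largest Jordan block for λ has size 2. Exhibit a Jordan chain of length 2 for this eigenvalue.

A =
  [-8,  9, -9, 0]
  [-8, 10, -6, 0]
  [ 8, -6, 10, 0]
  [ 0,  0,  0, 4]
A Jordan chain for λ = 4 of length 2:
v_1 = (-12, -8, 8, 0)ᵀ
v_2 = (1, 0, 0, 0)ᵀ

Let N = A − (4)·I. We want v_2 with N^2 v_2 = 0 but N^1 v_2 ≠ 0; then v_{j-1} := N · v_j for j = 2, …, 2.

Pick v_2 = (1, 0, 0, 0)ᵀ.
Then v_1 = N · v_2 = (-12, -8, 8, 0)ᵀ.

Sanity check: (A − (4)·I) v_1 = (0, 0, 0, 0)ᵀ = 0. ✓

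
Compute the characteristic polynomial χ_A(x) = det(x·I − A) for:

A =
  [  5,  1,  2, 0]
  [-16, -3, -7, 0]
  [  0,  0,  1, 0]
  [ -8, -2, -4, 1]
x^4 - 4*x^3 + 6*x^2 - 4*x + 1

Expanding det(x·I − A) (e.g. by cofactor expansion or by noting that A is similar to its Jordan form J, which has the same characteristic polynomial as A) gives
  χ_A(x) = x^4 - 4*x^3 + 6*x^2 - 4*x + 1
which factors as (x - 1)^4. The eigenvalues (with algebraic multiplicities) are λ = 1 with multiplicity 4.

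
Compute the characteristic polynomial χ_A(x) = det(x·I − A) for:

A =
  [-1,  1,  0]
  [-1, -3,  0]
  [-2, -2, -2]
x^3 + 6*x^2 + 12*x + 8

Expanding det(x·I − A) (e.g. by cofactor expansion or by noting that A is similar to its Jordan form J, which has the same characteristic polynomial as A) gives
  χ_A(x) = x^3 + 6*x^2 + 12*x + 8
which factors as (x + 2)^3. The eigenvalues (with algebraic multiplicities) are λ = -2 with multiplicity 3.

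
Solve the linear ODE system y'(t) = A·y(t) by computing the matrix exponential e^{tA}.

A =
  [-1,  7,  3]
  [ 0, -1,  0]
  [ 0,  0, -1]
e^{tA} =
  [exp(-t), 7*t*exp(-t), 3*t*exp(-t)]
  [0, exp(-t), 0]
  [0, 0, exp(-t)]

Strategy: write A = P · J · P⁻¹ where J is a Jordan canonical form, so e^{tA} = P · e^{tJ} · P⁻¹, and e^{tJ} can be computed block-by-block.

A has Jordan form
J =
  [-1,  1,  0]
  [ 0, -1,  0]
  [ 0,  0, -1]
(up to reordering of blocks).

Per-block formulas:
  For a 1×1 block at λ = -1: exp(t · [-1]) = [e^(-1t)].
  For a 2×2 Jordan block J_2(-1): exp(t · J_2(-1)) = e^(-1t)·(I + t·N), where N is the 2×2 nilpotent shift.

After assembling e^{tJ} and conjugating by P, we get:

e^{tA} =
  [exp(-t), 7*t*exp(-t), 3*t*exp(-t)]
  [0, exp(-t), 0]
  [0, 0, exp(-t)]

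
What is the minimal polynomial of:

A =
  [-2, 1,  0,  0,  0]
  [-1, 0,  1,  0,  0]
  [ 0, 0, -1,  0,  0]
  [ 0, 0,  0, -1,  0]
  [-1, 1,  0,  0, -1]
x^3 + 3*x^2 + 3*x + 1

The characteristic polynomial is χ_A(x) = (x + 1)^5, so the eigenvalues are known. The minimal polynomial is
  m_A(x) = Π_λ (x − λ)^{k_λ}
where k_λ is the size of the *largest* Jordan block for λ (equivalently, the smallest k with (A − λI)^k v = 0 for every generalised eigenvector v of λ).

  λ = -1: largest Jordan block has size 3, contributing (x + 1)^3

So m_A(x) = (x + 1)^3 = x^3 + 3*x^2 + 3*x + 1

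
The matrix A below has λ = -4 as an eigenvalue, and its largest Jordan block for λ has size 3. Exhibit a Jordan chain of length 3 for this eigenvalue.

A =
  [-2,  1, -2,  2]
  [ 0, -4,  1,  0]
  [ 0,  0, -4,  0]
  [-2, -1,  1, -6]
A Jordan chain for λ = -4 of length 3:
v_1 = (-1, 0, 0, 1)ᵀ
v_2 = (-2, 1, 0, 1)ᵀ
v_3 = (0, 0, 1, 0)ᵀ

Let N = A − (-4)·I. We want v_3 with N^3 v_3 = 0 but N^2 v_3 ≠ 0; then v_{j-1} := N · v_j for j = 3, …, 2.

Pick v_3 = (0, 0, 1, 0)ᵀ.
Then v_2 = N · v_3 = (-2, 1, 0, 1)ᵀ.
Then v_1 = N · v_2 = (-1, 0, 0, 1)ᵀ.

Sanity check: (A − (-4)·I) v_1 = (0, 0, 0, 0)ᵀ = 0. ✓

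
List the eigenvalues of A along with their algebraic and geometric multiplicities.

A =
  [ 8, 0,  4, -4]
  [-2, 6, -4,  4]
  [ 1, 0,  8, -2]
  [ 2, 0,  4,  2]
λ = 6: alg = 4, geom = 3

Step 1 — factor the characteristic polynomial to read off the algebraic multiplicities:
  χ_A(x) = (x - 6)^4

Step 2 — compute geometric multiplicities via the rank-nullity identity g(λ) = n − rank(A − λI):
  rank(A − (6)·I) = 1, so dim ker(A − (6)·I) = n − 1 = 3

Summary:
  λ = 6: algebraic multiplicity = 4, geometric multiplicity = 3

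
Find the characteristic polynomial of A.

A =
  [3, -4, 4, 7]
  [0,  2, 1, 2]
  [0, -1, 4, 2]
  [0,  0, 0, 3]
x^4 - 12*x^3 + 54*x^2 - 108*x + 81

Expanding det(x·I − A) (e.g. by cofactor expansion or by noting that A is similar to its Jordan form J, which has the same characteristic polynomial as A) gives
  χ_A(x) = x^4 - 12*x^3 + 54*x^2 - 108*x + 81
which factors as (x - 3)^4. The eigenvalues (with algebraic multiplicities) are λ = 3 with multiplicity 4.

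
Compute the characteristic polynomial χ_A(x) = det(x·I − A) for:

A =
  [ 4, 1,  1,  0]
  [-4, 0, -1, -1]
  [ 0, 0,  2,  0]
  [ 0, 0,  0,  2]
x^4 - 8*x^3 + 24*x^2 - 32*x + 16

Expanding det(x·I − A) (e.g. by cofactor expansion or by noting that A is similar to its Jordan form J, which has the same characteristic polynomial as A) gives
  χ_A(x) = x^4 - 8*x^3 + 24*x^2 - 32*x + 16
which factors as (x - 2)^4. The eigenvalues (with algebraic multiplicities) are λ = 2 with multiplicity 4.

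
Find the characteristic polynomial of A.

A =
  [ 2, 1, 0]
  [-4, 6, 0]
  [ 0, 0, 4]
x^3 - 12*x^2 + 48*x - 64

Expanding det(x·I − A) (e.g. by cofactor expansion or by noting that A is similar to its Jordan form J, which has the same characteristic polynomial as A) gives
  χ_A(x) = x^3 - 12*x^2 + 48*x - 64
which factors as (x - 4)^3. The eigenvalues (with algebraic multiplicities) are λ = 4 with multiplicity 3.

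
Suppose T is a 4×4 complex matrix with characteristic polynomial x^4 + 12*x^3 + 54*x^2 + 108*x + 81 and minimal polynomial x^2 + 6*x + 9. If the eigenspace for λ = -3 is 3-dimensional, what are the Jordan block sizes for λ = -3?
Block sizes for λ = -3: [2, 1, 1]

Step 1 — from the characteristic polynomial, algebraic multiplicity of λ = -3 is 4. From dim ker(T − (-3)·I) = 3, there are exactly 3 Jordan blocks for λ = -3.
Step 2 — from the minimal polynomial, the factor (x + 3)^2 tells us the largest block for λ = -3 has size 2.
Step 3 — with total size 4, 3 blocks, and largest block 2, the block sizes (in nonincreasing order) are [2, 1, 1].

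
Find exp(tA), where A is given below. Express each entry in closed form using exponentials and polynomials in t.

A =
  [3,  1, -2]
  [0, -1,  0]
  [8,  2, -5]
e^{tA} =
  [4*t*exp(-t) + exp(-t), t*exp(-t), -2*t*exp(-t)]
  [0, exp(-t), 0]
  [8*t*exp(-t), 2*t*exp(-t), -4*t*exp(-t) + exp(-t)]

Strategy: write A = P · J · P⁻¹ where J is a Jordan canonical form, so e^{tA} = P · e^{tJ} · P⁻¹, and e^{tJ} can be computed block-by-block.

A has Jordan form
J =
  [-1,  1,  0]
  [ 0, -1,  0]
  [ 0,  0, -1]
(up to reordering of blocks).

Per-block formulas:
  For a 1×1 block at λ = -1: exp(t · [-1]) = [e^(-1t)].
  For a 2×2 Jordan block J_2(-1): exp(t · J_2(-1)) = e^(-1t)·(I + t·N), where N is the 2×2 nilpotent shift.

After assembling e^{tJ} and conjugating by P, we get:

e^{tA} =
  [4*t*exp(-t) + exp(-t), t*exp(-t), -2*t*exp(-t)]
  [0, exp(-t), 0]
  [8*t*exp(-t), 2*t*exp(-t), -4*t*exp(-t) + exp(-t)]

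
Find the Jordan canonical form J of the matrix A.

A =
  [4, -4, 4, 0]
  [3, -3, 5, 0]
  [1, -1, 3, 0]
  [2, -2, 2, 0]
J_1(0) ⊕ J_1(0) ⊕ J_2(2)

The characteristic polynomial is
  det(x·I − A) = x^4 - 4*x^3 + 4*x^2 = x^2*(x - 2)^2

Eigenvalues and multiplicities (the geometric multiplicity of λ is n − rank(A − λI), which equals the number of Jordan blocks for λ):
  λ = 0: algebraic multiplicity = 2, geometric multiplicity = 2
  λ = 2: algebraic multiplicity = 2, geometric multiplicity = 1

Determining the block sizes for each eigenvalue:
  λ = 0: gm = am = 2, so every block has size 1 → block sizes [1, 1]
  λ = 2: one block (gm = 1), so the single block has size am = 2 → block sizes [2]

Assembling the blocks gives a Jordan form
J =
  [0, 0, 0, 0]
  [0, 0, 0, 0]
  [0, 0, 2, 1]
  [0, 0, 0, 2]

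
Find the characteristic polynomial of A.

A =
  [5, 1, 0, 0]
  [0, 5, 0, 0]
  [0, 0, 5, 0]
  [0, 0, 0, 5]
x^4 - 20*x^3 + 150*x^2 - 500*x + 625

Expanding det(x·I − A) (e.g. by cofactor expansion or by noting that A is similar to its Jordan form J, which has the same characteristic polynomial as A) gives
  χ_A(x) = x^4 - 20*x^3 + 150*x^2 - 500*x + 625
which factors as (x - 5)^4. The eigenvalues (with algebraic multiplicities) are λ = 5 with multiplicity 4.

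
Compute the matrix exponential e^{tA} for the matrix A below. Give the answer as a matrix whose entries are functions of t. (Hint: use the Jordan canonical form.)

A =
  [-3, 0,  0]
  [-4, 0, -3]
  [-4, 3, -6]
e^{tA} =
  [exp(-3*t), 0, 0]
  [-4*t*exp(-3*t), 3*t*exp(-3*t) + exp(-3*t), -3*t*exp(-3*t)]
  [-4*t*exp(-3*t), 3*t*exp(-3*t), -3*t*exp(-3*t) + exp(-3*t)]

Strategy: write A = P · J · P⁻¹ where J is a Jordan canonical form, so e^{tA} = P · e^{tJ} · P⁻¹, and e^{tJ} can be computed block-by-block.

A has Jordan form
J =
  [-3,  1,  0]
  [ 0, -3,  0]
  [ 0,  0, -3]
(up to reordering of blocks).

Per-block formulas:
  For a 2×2 Jordan block J_2(-3): exp(t · J_2(-3)) = e^(-3t)·(I + t·N), where N is the 2×2 nilpotent shift.
  For a 1×1 block at λ = -3: exp(t · [-3]) = [e^(-3t)].

After assembling e^{tJ} and conjugating by P, we get:

e^{tA} =
  [exp(-3*t), 0, 0]
  [-4*t*exp(-3*t), 3*t*exp(-3*t) + exp(-3*t), -3*t*exp(-3*t)]
  [-4*t*exp(-3*t), 3*t*exp(-3*t), -3*t*exp(-3*t) + exp(-3*t)]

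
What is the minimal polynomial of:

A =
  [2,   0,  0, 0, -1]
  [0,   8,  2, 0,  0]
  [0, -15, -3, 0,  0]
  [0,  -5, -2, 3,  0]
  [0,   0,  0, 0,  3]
x^2 - 5*x + 6

The characteristic polynomial is χ_A(x) = (x - 3)^3*(x - 2)^2, so the eigenvalues are known. The minimal polynomial is
  m_A(x) = Π_λ (x − λ)^{k_λ}
where k_λ is the size of the *largest* Jordan block for λ (equivalently, the smallest k with (A − λI)^k v = 0 for every generalised eigenvector v of λ).

  λ = 2: largest Jordan block has size 1, contributing (x − 2)
  λ = 3: largest Jordan block has size 1, contributing (x − 3)

So m_A(x) = (x - 3)*(x - 2) = x^2 - 5*x + 6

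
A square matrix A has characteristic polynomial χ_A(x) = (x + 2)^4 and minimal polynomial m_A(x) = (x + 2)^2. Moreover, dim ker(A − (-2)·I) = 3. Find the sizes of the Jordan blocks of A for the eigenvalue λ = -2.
Block sizes for λ = -2: [2, 1, 1]

Step 1 — from the characteristic polynomial, algebraic multiplicity of λ = -2 is 4. From dim ker(A − (-2)·I) = 3, there are exactly 3 Jordan blocks for λ = -2.
Step 2 — from the minimal polynomial, the factor (x + 2)^2 tells us the largest block for λ = -2 has size 2.
Step 3 — with total size 4, 3 blocks, and largest block 2, the block sizes (in nonincreasing order) are [2, 1, 1].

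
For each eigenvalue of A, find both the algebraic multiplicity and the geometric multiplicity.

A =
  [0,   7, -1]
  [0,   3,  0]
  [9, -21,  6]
λ = 3: alg = 3, geom = 2

Step 1 — factor the characteristic polynomial to read off the algebraic multiplicities:
  χ_A(x) = (x - 3)^3

Step 2 — compute geometric multiplicities via the rank-nullity identity g(λ) = n − rank(A − λI):
  rank(A − (3)·I) = 1, so dim ker(A − (3)·I) = n − 1 = 2

Summary:
  λ = 3: algebraic multiplicity = 3, geometric multiplicity = 2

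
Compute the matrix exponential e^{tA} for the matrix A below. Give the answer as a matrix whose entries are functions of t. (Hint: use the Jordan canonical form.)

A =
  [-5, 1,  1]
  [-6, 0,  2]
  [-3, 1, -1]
e^{tA} =
  [-3*t*exp(-2*t) + exp(-2*t), t*exp(-2*t), t*exp(-2*t)]
  [-6*t*exp(-2*t), 2*t*exp(-2*t) + exp(-2*t), 2*t*exp(-2*t)]
  [-3*t*exp(-2*t), t*exp(-2*t), t*exp(-2*t) + exp(-2*t)]

Strategy: write A = P · J · P⁻¹ where J is a Jordan canonical form, so e^{tA} = P · e^{tJ} · P⁻¹, and e^{tJ} can be computed block-by-block.

A has Jordan form
J =
  [-2,  1,  0]
  [ 0, -2,  0]
  [ 0,  0, -2]
(up to reordering of blocks).

Per-block formulas:
  For a 2×2 Jordan block J_2(-2): exp(t · J_2(-2)) = e^(-2t)·(I + t·N), where N is the 2×2 nilpotent shift.
  For a 1×1 block at λ = -2: exp(t · [-2]) = [e^(-2t)].

After assembling e^{tJ} and conjugating by P, we get:

e^{tA} =
  [-3*t*exp(-2*t) + exp(-2*t), t*exp(-2*t), t*exp(-2*t)]
  [-6*t*exp(-2*t), 2*t*exp(-2*t) + exp(-2*t), 2*t*exp(-2*t)]
  [-3*t*exp(-2*t), t*exp(-2*t), t*exp(-2*t) + exp(-2*t)]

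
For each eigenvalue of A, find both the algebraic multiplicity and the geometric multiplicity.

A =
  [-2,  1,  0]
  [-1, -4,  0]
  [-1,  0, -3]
λ = -3: alg = 3, geom = 1

Step 1 — factor the characteristic polynomial to read off the algebraic multiplicities:
  χ_A(x) = (x + 3)^3

Step 2 — compute geometric multiplicities via the rank-nullity identity g(λ) = n − rank(A − λI):
  rank(A − (-3)·I) = 2, so dim ker(A − (-3)·I) = n − 2 = 1

Summary:
  λ = -3: algebraic multiplicity = 3, geometric multiplicity = 1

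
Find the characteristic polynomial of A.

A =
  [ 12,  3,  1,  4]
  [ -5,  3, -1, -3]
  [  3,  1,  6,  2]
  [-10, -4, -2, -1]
x^4 - 20*x^3 + 150*x^2 - 500*x + 625

Expanding det(x·I − A) (e.g. by cofactor expansion or by noting that A is similar to its Jordan form J, which has the same characteristic polynomial as A) gives
  χ_A(x) = x^4 - 20*x^3 + 150*x^2 - 500*x + 625
which factors as (x - 5)^4. The eigenvalues (with algebraic multiplicities) are λ = 5 with multiplicity 4.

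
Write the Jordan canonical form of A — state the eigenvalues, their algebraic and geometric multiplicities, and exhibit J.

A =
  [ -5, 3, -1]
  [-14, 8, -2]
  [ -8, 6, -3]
J_2(-1) ⊕ J_1(2)

The characteristic polynomial is
  det(x·I − A) = x^3 - 3*x - 2 = (x - 2)*(x + 1)^2

Eigenvalues and multiplicities (the geometric multiplicity of λ is n − rank(A − λI), which equals the number of Jordan blocks for λ):
  λ = -1: algebraic multiplicity = 2, geometric multiplicity = 1
  λ = 2: algebraic multiplicity = 1, geometric multiplicity = 1

Determining the block sizes for each eigenvalue:
  λ = -1: one block (gm = 1), so the single block has size am = 2 → block sizes [2]
  λ = 2: one block (gm = 1), so the single block has size am = 1 → block sizes [1]

Assembling the blocks gives a Jordan form
J =
  [-1,  1, 0]
  [ 0, -1, 0]
  [ 0,  0, 2]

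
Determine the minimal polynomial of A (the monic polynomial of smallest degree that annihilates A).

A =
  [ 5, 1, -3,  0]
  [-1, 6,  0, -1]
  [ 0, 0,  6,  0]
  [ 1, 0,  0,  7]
x^3 - 18*x^2 + 108*x - 216

The characteristic polynomial is χ_A(x) = (x - 6)^4, so the eigenvalues are known. The minimal polynomial is
  m_A(x) = Π_λ (x − λ)^{k_λ}
where k_λ is the size of the *largest* Jordan block for λ (equivalently, the smallest k with (A − λI)^k v = 0 for every generalised eigenvector v of λ).

  λ = 6: largest Jordan block has size 3, contributing (x − 6)^3

So m_A(x) = (x - 6)^3 = x^3 - 18*x^2 + 108*x - 216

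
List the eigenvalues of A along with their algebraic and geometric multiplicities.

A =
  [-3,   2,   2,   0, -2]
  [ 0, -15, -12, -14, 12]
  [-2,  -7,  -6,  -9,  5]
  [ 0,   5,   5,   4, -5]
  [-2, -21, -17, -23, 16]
λ = -3: alg = 2, geom = 2; λ = -1: alg = 2, geom = 2; λ = 4: alg = 1, geom = 1

Step 1 — factor the characteristic polynomial to read off the algebraic multiplicities:
  χ_A(x) = (x - 4)*(x + 1)^2*(x + 3)^2

Step 2 — compute geometric multiplicities via the rank-nullity identity g(λ) = n − rank(A − λI):
  rank(A − (-3)·I) = 3, so dim ker(A − (-3)·I) = n − 3 = 2
  rank(A − (-1)·I) = 3, so dim ker(A − (-1)·I) = n − 3 = 2
  rank(A − (4)·I) = 4, so dim ker(A − (4)·I) = n − 4 = 1

Summary:
  λ = -3: algebraic multiplicity = 2, geometric multiplicity = 2
  λ = -1: algebraic multiplicity = 2, geometric multiplicity = 2
  λ = 4: algebraic multiplicity = 1, geometric multiplicity = 1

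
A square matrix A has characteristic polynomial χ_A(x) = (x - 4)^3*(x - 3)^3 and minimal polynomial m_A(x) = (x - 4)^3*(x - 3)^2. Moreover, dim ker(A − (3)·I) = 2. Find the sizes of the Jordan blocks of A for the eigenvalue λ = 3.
Block sizes for λ = 3: [2, 1]

Step 1 — from the characteristic polynomial, algebraic multiplicity of λ = 3 is 3. From dim ker(A − (3)·I) = 2, there are exactly 2 Jordan blocks for λ = 3.
Step 2 — from the minimal polynomial, the factor (x − 3)^2 tells us the largest block for λ = 3 has size 2.
Step 3 — with total size 3, 2 blocks, and largest block 2, the block sizes (in nonincreasing order) are [2, 1].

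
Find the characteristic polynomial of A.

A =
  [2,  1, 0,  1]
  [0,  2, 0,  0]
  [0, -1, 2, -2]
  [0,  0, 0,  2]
x^4 - 8*x^3 + 24*x^2 - 32*x + 16

Expanding det(x·I − A) (e.g. by cofactor expansion or by noting that A is similar to its Jordan form J, which has the same characteristic polynomial as A) gives
  χ_A(x) = x^4 - 8*x^3 + 24*x^2 - 32*x + 16
which factors as (x - 2)^4. The eigenvalues (with algebraic multiplicities) are λ = 2 with multiplicity 4.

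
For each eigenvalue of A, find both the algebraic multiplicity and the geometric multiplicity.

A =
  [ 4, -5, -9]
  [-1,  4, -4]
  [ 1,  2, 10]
λ = 6: alg = 3, geom = 1

Step 1 — factor the characteristic polynomial to read off the algebraic multiplicities:
  χ_A(x) = (x - 6)^3

Step 2 — compute geometric multiplicities via the rank-nullity identity g(λ) = n − rank(A − λI):
  rank(A − (6)·I) = 2, so dim ker(A − (6)·I) = n − 2 = 1

Summary:
  λ = 6: algebraic multiplicity = 3, geometric multiplicity = 1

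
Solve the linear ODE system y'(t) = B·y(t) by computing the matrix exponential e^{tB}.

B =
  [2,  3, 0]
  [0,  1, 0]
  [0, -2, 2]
e^{tB} =
  [exp(2*t), 3*exp(2*t) - 3*exp(t), 0]
  [0, exp(t), 0]
  [0, -2*exp(2*t) + 2*exp(t), exp(2*t)]

Strategy: write B = P · J · P⁻¹ where J is a Jordan canonical form, so e^{tB} = P · e^{tJ} · P⁻¹, and e^{tJ} can be computed block-by-block.

B has Jordan form
J =
  [1, 0, 0]
  [0, 2, 0]
  [0, 0, 2]
(up to reordering of blocks).

Per-block formulas:
  For a 1×1 block at λ = 1: exp(t · [1]) = [e^(1t)].
  For a 1×1 block at λ = 2: exp(t · [2]) = [e^(2t)].

After assembling e^{tJ} and conjugating by P, we get:

e^{tB} =
  [exp(2*t), 3*exp(2*t) - 3*exp(t), 0]
  [0, exp(t), 0]
  [0, -2*exp(2*t) + 2*exp(t), exp(2*t)]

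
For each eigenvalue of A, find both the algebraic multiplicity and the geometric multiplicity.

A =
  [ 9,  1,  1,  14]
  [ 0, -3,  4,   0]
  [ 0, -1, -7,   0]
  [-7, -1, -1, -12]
λ = -5: alg = 3, geom = 1; λ = 2: alg = 1, geom = 1

Step 1 — factor the characteristic polynomial to read off the algebraic multiplicities:
  χ_A(x) = (x - 2)*(x + 5)^3

Step 2 — compute geometric multiplicities via the rank-nullity identity g(λ) = n − rank(A − λI):
  rank(A − (-5)·I) = 3, so dim ker(A − (-5)·I) = n − 3 = 1
  rank(A − (2)·I) = 3, so dim ker(A − (2)·I) = n − 3 = 1

Summary:
  λ = -5: algebraic multiplicity = 3, geometric multiplicity = 1
  λ = 2: algebraic multiplicity = 1, geometric multiplicity = 1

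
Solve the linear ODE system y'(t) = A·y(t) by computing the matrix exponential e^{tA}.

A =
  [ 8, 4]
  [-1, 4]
e^{tA} =
  [2*t*exp(6*t) + exp(6*t), 4*t*exp(6*t)]
  [-t*exp(6*t), -2*t*exp(6*t) + exp(6*t)]

Strategy: write A = P · J · P⁻¹ where J is a Jordan canonical form, so e^{tA} = P · e^{tJ} · P⁻¹, and e^{tJ} can be computed block-by-block.

A has Jordan form
J =
  [6, 1]
  [0, 6]
(up to reordering of blocks).

Per-block formulas:
  For a 2×2 Jordan block J_2(6): exp(t · J_2(6)) = e^(6t)·(I + t·N), where N is the 2×2 nilpotent shift.

After assembling e^{tJ} and conjugating by P, we get:

e^{tA} =
  [2*t*exp(6*t) + exp(6*t), 4*t*exp(6*t)]
  [-t*exp(6*t), -2*t*exp(6*t) + exp(6*t)]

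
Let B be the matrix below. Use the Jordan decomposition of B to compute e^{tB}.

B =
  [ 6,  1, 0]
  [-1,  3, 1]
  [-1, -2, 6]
e^{tB} =
  [t*exp(5*t) + exp(5*t), -t^2*exp(5*t)/2 + t*exp(5*t), t^2*exp(5*t)/2]
  [-t*exp(5*t), t^2*exp(5*t)/2 - 2*t*exp(5*t) + exp(5*t), -t^2*exp(5*t)/2 + t*exp(5*t)]
  [-t*exp(5*t), t^2*exp(5*t)/2 - 2*t*exp(5*t), -t^2*exp(5*t)/2 + t*exp(5*t) + exp(5*t)]

Strategy: write B = P · J · P⁻¹ where J is a Jordan canonical form, so e^{tB} = P · e^{tJ} · P⁻¹, and e^{tJ} can be computed block-by-block.

B has Jordan form
J =
  [5, 1, 0]
  [0, 5, 1]
  [0, 0, 5]
(up to reordering of blocks).

Per-block formulas:
  For a 3×3 Jordan block J_3(5): exp(t · J_3(5)) = e^(5t)·(I + t·N + (t^2/2)·N^2), where N is the 3×3 nilpotent shift.

After assembling e^{tJ} and conjugating by P, we get:

e^{tB} =
  [t*exp(5*t) + exp(5*t), -t^2*exp(5*t)/2 + t*exp(5*t), t^2*exp(5*t)/2]
  [-t*exp(5*t), t^2*exp(5*t)/2 - 2*t*exp(5*t) + exp(5*t), -t^2*exp(5*t)/2 + t*exp(5*t)]
  [-t*exp(5*t), t^2*exp(5*t)/2 - 2*t*exp(5*t), -t^2*exp(5*t)/2 + t*exp(5*t) + exp(5*t)]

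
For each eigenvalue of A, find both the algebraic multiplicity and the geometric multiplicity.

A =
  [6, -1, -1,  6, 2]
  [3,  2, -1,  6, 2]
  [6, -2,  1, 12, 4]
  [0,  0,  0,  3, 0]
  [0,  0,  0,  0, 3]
λ = 3: alg = 5, geom = 4

Step 1 — factor the characteristic polynomial to read off the algebraic multiplicities:
  χ_A(x) = (x - 3)^5

Step 2 — compute geometric multiplicities via the rank-nullity identity g(λ) = n − rank(A − λI):
  rank(A − (3)·I) = 1, so dim ker(A − (3)·I) = n − 1 = 4

Summary:
  λ = 3: algebraic multiplicity = 5, geometric multiplicity = 4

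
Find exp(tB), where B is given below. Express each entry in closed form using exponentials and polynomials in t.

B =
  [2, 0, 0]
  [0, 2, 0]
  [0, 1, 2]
e^{tB} =
  [exp(2*t), 0, 0]
  [0, exp(2*t), 0]
  [0, t*exp(2*t), exp(2*t)]

Strategy: write B = P · J · P⁻¹ where J is a Jordan canonical form, so e^{tB} = P · e^{tJ} · P⁻¹, and e^{tJ} can be computed block-by-block.

B has Jordan form
J =
  [2, 1, 0]
  [0, 2, 0]
  [0, 0, 2]
(up to reordering of blocks).

Per-block formulas:
  For a 2×2 Jordan block J_2(2): exp(t · J_2(2)) = e^(2t)·(I + t·N), where N is the 2×2 nilpotent shift.
  For a 1×1 block at λ = 2: exp(t · [2]) = [e^(2t)].

After assembling e^{tJ} and conjugating by P, we get:

e^{tB} =
  [exp(2*t), 0, 0]
  [0, exp(2*t), 0]
  [0, t*exp(2*t), exp(2*t)]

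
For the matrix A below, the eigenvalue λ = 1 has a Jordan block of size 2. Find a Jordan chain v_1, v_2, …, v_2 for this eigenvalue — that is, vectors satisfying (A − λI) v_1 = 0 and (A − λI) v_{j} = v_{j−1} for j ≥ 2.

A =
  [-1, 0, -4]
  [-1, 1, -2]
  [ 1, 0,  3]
A Jordan chain for λ = 1 of length 2:
v_1 = (-2, -1, 1)ᵀ
v_2 = (1, 0, 0)ᵀ

Let N = A − (1)·I. We want v_2 with N^2 v_2 = 0 but N^1 v_2 ≠ 0; then v_{j-1} := N · v_j for j = 2, …, 2.

Pick v_2 = (1, 0, 0)ᵀ.
Then v_1 = N · v_2 = (-2, -1, 1)ᵀ.

Sanity check: (A − (1)·I) v_1 = (0, 0, 0)ᵀ = 0. ✓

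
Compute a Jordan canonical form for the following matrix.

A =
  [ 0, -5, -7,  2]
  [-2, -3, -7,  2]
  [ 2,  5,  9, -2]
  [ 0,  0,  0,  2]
J_2(2) ⊕ J_1(2) ⊕ J_1(2)

The characteristic polynomial is
  det(x·I − A) = x^4 - 8*x^3 + 24*x^2 - 32*x + 16 = (x - 2)^4

Eigenvalues and multiplicities (the geometric multiplicity of λ is n − rank(A − λI), which equals the number of Jordan blocks for λ):
  λ = 2: algebraic multiplicity = 4, geometric multiplicity = 3

Determining the block sizes for each eigenvalue:
  λ = 2: 3 blocks summing to 4 forces exactly one block of size 2 and the rest size 1 → block sizes [2, 1, 1]

Assembling the blocks gives a Jordan form
J =
  [2, 1, 0, 0]
  [0, 2, 0, 0]
  [0, 0, 2, 0]
  [0, 0, 0, 2]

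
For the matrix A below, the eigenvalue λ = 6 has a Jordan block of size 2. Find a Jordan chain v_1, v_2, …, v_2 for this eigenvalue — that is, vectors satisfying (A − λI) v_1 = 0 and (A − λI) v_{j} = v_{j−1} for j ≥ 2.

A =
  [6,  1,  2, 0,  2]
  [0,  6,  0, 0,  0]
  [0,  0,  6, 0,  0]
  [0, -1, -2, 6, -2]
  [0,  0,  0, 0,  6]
A Jordan chain for λ = 6 of length 2:
v_1 = (1, 0, 0, -1, 0)ᵀ
v_2 = (0, 1, 0, 0, 0)ᵀ

Let N = A − (6)·I. We want v_2 with N^2 v_2 = 0 but N^1 v_2 ≠ 0; then v_{j-1} := N · v_j for j = 2, …, 2.

Pick v_2 = (0, 1, 0, 0, 0)ᵀ.
Then v_1 = N · v_2 = (1, 0, 0, -1, 0)ᵀ.

Sanity check: (A − (6)·I) v_1 = (0, 0, 0, 0, 0)ᵀ = 0. ✓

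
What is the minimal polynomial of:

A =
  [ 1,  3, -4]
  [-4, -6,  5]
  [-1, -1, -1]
x^3 + 6*x^2 + 12*x + 8

The characteristic polynomial is χ_A(x) = (x + 2)^3, so the eigenvalues are known. The minimal polynomial is
  m_A(x) = Π_λ (x − λ)^{k_λ}
where k_λ is the size of the *largest* Jordan block for λ (equivalently, the smallest k with (A − λI)^k v = 0 for every generalised eigenvector v of λ).

  λ = -2: largest Jordan block has size 3, contributing (x + 2)^3

So m_A(x) = (x + 2)^3 = x^3 + 6*x^2 + 12*x + 8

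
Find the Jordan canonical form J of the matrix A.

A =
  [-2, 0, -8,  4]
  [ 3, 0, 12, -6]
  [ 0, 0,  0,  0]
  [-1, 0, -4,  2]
J_2(0) ⊕ J_1(0) ⊕ J_1(0)

The characteristic polynomial is
  det(x·I − A) = x^4

Eigenvalues and multiplicities (the geometric multiplicity of λ is n − rank(A − λI), which equals the number of Jordan blocks for λ):
  λ = 0: algebraic multiplicity = 4, geometric multiplicity = 3

Determining the block sizes for each eigenvalue:
  λ = 0: 3 blocks summing to 4 forces exactly one block of size 2 and the rest size 1 → block sizes [2, 1, 1]

Assembling the blocks gives a Jordan form
J =
  [0, 1, 0, 0]
  [0, 0, 0, 0]
  [0, 0, 0, 0]
  [0, 0, 0, 0]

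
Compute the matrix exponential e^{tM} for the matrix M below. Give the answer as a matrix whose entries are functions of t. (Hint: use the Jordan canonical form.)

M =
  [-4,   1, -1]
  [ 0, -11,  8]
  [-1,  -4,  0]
e^{tM} =
  [t^2*exp(-5*t) + t*exp(-5*t) + exp(-5*t), -t^2*exp(-5*t)/2 + t*exp(-5*t), t^2*exp(-5*t) - t*exp(-5*t)]
  [-4*t^2*exp(-5*t), 2*t^2*exp(-5*t) - 6*t*exp(-5*t) + exp(-5*t), -4*t^2*exp(-5*t) + 8*t*exp(-5*t)]
  [-3*t^2*exp(-5*t) - t*exp(-5*t), 3*t^2*exp(-5*t)/2 - 4*t*exp(-5*t), -3*t^2*exp(-5*t) + 5*t*exp(-5*t) + exp(-5*t)]

Strategy: write M = P · J · P⁻¹ where J is a Jordan canonical form, so e^{tM} = P · e^{tJ} · P⁻¹, and e^{tJ} can be computed block-by-block.

M has Jordan form
J =
  [-5,  1,  0]
  [ 0, -5,  1]
  [ 0,  0, -5]
(up to reordering of blocks).

Per-block formulas:
  For a 3×3 Jordan block J_3(-5): exp(t · J_3(-5)) = e^(-5t)·(I + t·N + (t^2/2)·N^2), where N is the 3×3 nilpotent shift.

After assembling e^{tJ} and conjugating by P, we get:

e^{tM} =
  [t^2*exp(-5*t) + t*exp(-5*t) + exp(-5*t), -t^2*exp(-5*t)/2 + t*exp(-5*t), t^2*exp(-5*t) - t*exp(-5*t)]
  [-4*t^2*exp(-5*t), 2*t^2*exp(-5*t) - 6*t*exp(-5*t) + exp(-5*t), -4*t^2*exp(-5*t) + 8*t*exp(-5*t)]
  [-3*t^2*exp(-5*t) - t*exp(-5*t), 3*t^2*exp(-5*t)/2 - 4*t*exp(-5*t), -3*t^2*exp(-5*t) + 5*t*exp(-5*t) + exp(-5*t)]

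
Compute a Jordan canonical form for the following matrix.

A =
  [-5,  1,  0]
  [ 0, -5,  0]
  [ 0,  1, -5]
J_2(-5) ⊕ J_1(-5)

The characteristic polynomial is
  det(x·I − A) = x^3 + 15*x^2 + 75*x + 125 = (x + 5)^3

Eigenvalues and multiplicities (the geometric multiplicity of λ is n − rank(A − λI), which equals the number of Jordan blocks for λ):
  λ = -5: algebraic multiplicity = 3, geometric multiplicity = 2

Determining the block sizes for each eigenvalue:
  λ = -5: 2 blocks summing to 3 forces exactly one block of size 2 and the rest size 1 → block sizes [2, 1]

Assembling the blocks gives a Jordan form
J =
  [-5,  1,  0]
  [ 0, -5,  0]
  [ 0,  0, -5]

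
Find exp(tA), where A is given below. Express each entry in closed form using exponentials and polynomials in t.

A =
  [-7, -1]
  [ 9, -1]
e^{tA} =
  [-3*t*exp(-4*t) + exp(-4*t), -t*exp(-4*t)]
  [9*t*exp(-4*t), 3*t*exp(-4*t) + exp(-4*t)]

Strategy: write A = P · J · P⁻¹ where J is a Jordan canonical form, so e^{tA} = P · e^{tJ} · P⁻¹, and e^{tJ} can be computed block-by-block.

A has Jordan form
J =
  [-4,  1]
  [ 0, -4]
(up to reordering of blocks).

Per-block formulas:
  For a 2×2 Jordan block J_2(-4): exp(t · J_2(-4)) = e^(-4t)·(I + t·N), where N is the 2×2 nilpotent shift.

After assembling e^{tJ} and conjugating by P, we get:

e^{tA} =
  [-3*t*exp(-4*t) + exp(-4*t), -t*exp(-4*t)]
  [9*t*exp(-4*t), 3*t*exp(-4*t) + exp(-4*t)]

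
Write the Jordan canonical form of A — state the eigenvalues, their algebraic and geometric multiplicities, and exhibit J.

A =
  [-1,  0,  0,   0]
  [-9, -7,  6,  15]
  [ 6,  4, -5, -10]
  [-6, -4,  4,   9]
J_2(-1) ⊕ J_1(-1) ⊕ J_1(-1)

The characteristic polynomial is
  det(x·I − A) = x^4 + 4*x^3 + 6*x^2 + 4*x + 1 = (x + 1)^4

Eigenvalues and multiplicities (the geometric multiplicity of λ is n − rank(A − λI), which equals the number of Jordan blocks for λ):
  λ = -1: algebraic multiplicity = 4, geometric multiplicity = 3

Determining the block sizes for each eigenvalue:
  λ = -1: 3 blocks summing to 4 forces exactly one block of size 2 and the rest size 1 → block sizes [2, 1, 1]

Assembling the blocks gives a Jordan form
J =
  [-1,  1,  0,  0]
  [ 0, -1,  0,  0]
  [ 0,  0, -1,  0]
  [ 0,  0,  0, -1]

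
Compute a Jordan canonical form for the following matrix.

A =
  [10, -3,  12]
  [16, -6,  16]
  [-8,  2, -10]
J_2(-2) ⊕ J_1(-2)

The characteristic polynomial is
  det(x·I − A) = x^3 + 6*x^2 + 12*x + 8 = (x + 2)^3

Eigenvalues and multiplicities (the geometric multiplicity of λ is n − rank(A − λI), which equals the number of Jordan blocks for λ):
  λ = -2: algebraic multiplicity = 3, geometric multiplicity = 2

Determining the block sizes for each eigenvalue:
  λ = -2: 2 blocks summing to 3 forces exactly one block of size 2 and the rest size 1 → block sizes [2, 1]

Assembling the blocks gives a Jordan form
J =
  [-2,  1,  0]
  [ 0, -2,  0]
  [ 0,  0, -2]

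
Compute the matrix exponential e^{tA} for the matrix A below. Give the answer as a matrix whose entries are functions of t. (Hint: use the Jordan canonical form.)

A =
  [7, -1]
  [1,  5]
e^{tA} =
  [t*exp(6*t) + exp(6*t), -t*exp(6*t)]
  [t*exp(6*t), -t*exp(6*t) + exp(6*t)]

Strategy: write A = P · J · P⁻¹ where J is a Jordan canonical form, so e^{tA} = P · e^{tJ} · P⁻¹, and e^{tJ} can be computed block-by-block.

A has Jordan form
J =
  [6, 1]
  [0, 6]
(up to reordering of blocks).

Per-block formulas:
  For a 2×2 Jordan block J_2(6): exp(t · J_2(6)) = e^(6t)·(I + t·N), where N is the 2×2 nilpotent shift.

After assembling e^{tJ} and conjugating by P, we get:

e^{tA} =
  [t*exp(6*t) + exp(6*t), -t*exp(6*t)]
  [t*exp(6*t), -t*exp(6*t) + exp(6*t)]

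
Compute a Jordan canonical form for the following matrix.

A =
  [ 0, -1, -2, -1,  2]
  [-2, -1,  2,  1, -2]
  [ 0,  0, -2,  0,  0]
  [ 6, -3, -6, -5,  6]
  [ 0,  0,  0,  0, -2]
J_2(-2) ⊕ J_1(-2) ⊕ J_1(-2) ⊕ J_1(-2)

The characteristic polynomial is
  det(x·I − A) = x^5 + 10*x^4 + 40*x^3 + 80*x^2 + 80*x + 32 = (x + 2)^5

Eigenvalues and multiplicities (the geometric multiplicity of λ is n − rank(A − λI), which equals the number of Jordan blocks for λ):
  λ = -2: algebraic multiplicity = 5, geometric multiplicity = 4

Determining the block sizes for each eigenvalue:
  λ = -2: 4 blocks summing to 5 forces exactly one block of size 2 and the rest size 1 → block sizes [2, 1, 1, 1]

Assembling the blocks gives a Jordan form
J =
  [-2,  1,  0,  0,  0]
  [ 0, -2,  0,  0,  0]
  [ 0,  0, -2,  0,  0]
  [ 0,  0,  0, -2,  0]
  [ 0,  0,  0,  0, -2]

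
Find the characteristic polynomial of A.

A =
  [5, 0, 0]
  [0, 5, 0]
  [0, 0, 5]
x^3 - 15*x^2 + 75*x - 125

Expanding det(x·I − A) (e.g. by cofactor expansion or by noting that A is similar to its Jordan form J, which has the same characteristic polynomial as A) gives
  χ_A(x) = x^3 - 15*x^2 + 75*x - 125
which factors as (x - 5)^3. The eigenvalues (with algebraic multiplicities) are λ = 5 with multiplicity 3.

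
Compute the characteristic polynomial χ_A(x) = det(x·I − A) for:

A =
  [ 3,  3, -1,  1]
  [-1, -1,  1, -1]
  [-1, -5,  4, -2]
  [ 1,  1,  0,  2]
x^4 - 8*x^3 + 24*x^2 - 32*x + 16

Expanding det(x·I − A) (e.g. by cofactor expansion or by noting that A is similar to its Jordan form J, which has the same characteristic polynomial as A) gives
  χ_A(x) = x^4 - 8*x^3 + 24*x^2 - 32*x + 16
which factors as (x - 2)^4. The eigenvalues (with algebraic multiplicities) are λ = 2 with multiplicity 4.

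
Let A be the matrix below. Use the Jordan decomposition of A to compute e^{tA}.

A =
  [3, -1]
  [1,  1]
e^{tA} =
  [t*exp(2*t) + exp(2*t), -t*exp(2*t)]
  [t*exp(2*t), -t*exp(2*t) + exp(2*t)]

Strategy: write A = P · J · P⁻¹ where J is a Jordan canonical form, so e^{tA} = P · e^{tJ} · P⁻¹, and e^{tJ} can be computed block-by-block.

A has Jordan form
J =
  [2, 1]
  [0, 2]
(up to reordering of blocks).

Per-block formulas:
  For a 2×2 Jordan block J_2(2): exp(t · J_2(2)) = e^(2t)·(I + t·N), where N is the 2×2 nilpotent shift.

After assembling e^{tJ} and conjugating by P, we get:

e^{tA} =
  [t*exp(2*t) + exp(2*t), -t*exp(2*t)]
  [t*exp(2*t), -t*exp(2*t) + exp(2*t)]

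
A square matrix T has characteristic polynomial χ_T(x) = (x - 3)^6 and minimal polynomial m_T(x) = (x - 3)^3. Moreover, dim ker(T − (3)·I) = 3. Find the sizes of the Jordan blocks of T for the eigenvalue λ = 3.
Block sizes for λ = 3: [3, 2, 1]

Step 1 — from the characteristic polynomial, algebraic multiplicity of λ = 3 is 6. From dim ker(T − (3)·I) = 3, there are exactly 3 Jordan blocks for λ = 3.
Step 2 — from the minimal polynomial, the factor (x − 3)^3 tells us the largest block for λ = 3 has size 3.
Step 3 — with total size 6, 3 blocks, and largest block 3, the block sizes (in nonincreasing order) are [3, 2, 1].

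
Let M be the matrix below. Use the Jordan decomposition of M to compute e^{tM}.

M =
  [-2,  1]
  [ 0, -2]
e^{tM} =
  [exp(-2*t), t*exp(-2*t)]
  [0, exp(-2*t)]

Strategy: write M = P · J · P⁻¹ where J is a Jordan canonical form, so e^{tM} = P · e^{tJ} · P⁻¹, and e^{tJ} can be computed block-by-block.

M has Jordan form
J =
  [-2,  1]
  [ 0, -2]
(up to reordering of blocks).

Per-block formulas:
  For a 2×2 Jordan block J_2(-2): exp(t · J_2(-2)) = e^(-2t)·(I + t·N), where N is the 2×2 nilpotent shift.

After assembling e^{tJ} and conjugating by P, we get:

e^{tM} =
  [exp(-2*t), t*exp(-2*t)]
  [0, exp(-2*t)]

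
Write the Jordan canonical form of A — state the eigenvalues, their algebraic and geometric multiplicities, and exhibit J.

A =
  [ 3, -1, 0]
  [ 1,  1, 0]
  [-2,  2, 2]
J_2(2) ⊕ J_1(2)

The characteristic polynomial is
  det(x·I − A) = x^3 - 6*x^2 + 12*x - 8 = (x - 2)^3

Eigenvalues and multiplicities (the geometric multiplicity of λ is n − rank(A − λI), which equals the number of Jordan blocks for λ):
  λ = 2: algebraic multiplicity = 3, geometric multiplicity = 2

Determining the block sizes for each eigenvalue:
  λ = 2: 2 blocks summing to 3 forces exactly one block of size 2 and the rest size 1 → block sizes [2, 1]

Assembling the blocks gives a Jordan form
J =
  [2, 1, 0]
  [0, 2, 0]
  [0, 0, 2]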